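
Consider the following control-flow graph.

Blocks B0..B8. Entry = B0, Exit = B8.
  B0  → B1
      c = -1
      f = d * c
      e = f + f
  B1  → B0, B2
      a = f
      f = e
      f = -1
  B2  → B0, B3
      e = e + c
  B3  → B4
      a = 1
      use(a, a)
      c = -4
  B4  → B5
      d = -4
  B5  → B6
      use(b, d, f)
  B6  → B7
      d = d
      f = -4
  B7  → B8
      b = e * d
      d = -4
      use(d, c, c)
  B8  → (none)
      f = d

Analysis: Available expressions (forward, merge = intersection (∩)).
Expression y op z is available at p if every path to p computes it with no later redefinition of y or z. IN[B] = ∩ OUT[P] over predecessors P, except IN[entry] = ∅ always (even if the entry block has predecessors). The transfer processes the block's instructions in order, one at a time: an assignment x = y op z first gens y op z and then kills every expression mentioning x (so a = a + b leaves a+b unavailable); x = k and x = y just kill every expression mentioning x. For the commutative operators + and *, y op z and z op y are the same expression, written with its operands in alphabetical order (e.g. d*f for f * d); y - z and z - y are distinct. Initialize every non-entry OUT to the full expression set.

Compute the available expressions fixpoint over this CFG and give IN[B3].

Fixpoint table:
  B0: | IN={} | OUT={c*d, f+f}
  B1: | IN={c*d, f+f} | OUT={c*d}
  B2: | IN={c*d} | OUT={c*d}
  B3: | IN={c*d} | OUT={}
  B4: | IN={} | OUT={}
  B5: | IN={} | OUT={}
  B6: | IN={} | OUT={}
  B7: | IN={} | OUT={}
  B8: | IN={} | OUT={}

Merge at B3: IN[B3] = OUT[B2] = {c*d}

Answer: {c*d}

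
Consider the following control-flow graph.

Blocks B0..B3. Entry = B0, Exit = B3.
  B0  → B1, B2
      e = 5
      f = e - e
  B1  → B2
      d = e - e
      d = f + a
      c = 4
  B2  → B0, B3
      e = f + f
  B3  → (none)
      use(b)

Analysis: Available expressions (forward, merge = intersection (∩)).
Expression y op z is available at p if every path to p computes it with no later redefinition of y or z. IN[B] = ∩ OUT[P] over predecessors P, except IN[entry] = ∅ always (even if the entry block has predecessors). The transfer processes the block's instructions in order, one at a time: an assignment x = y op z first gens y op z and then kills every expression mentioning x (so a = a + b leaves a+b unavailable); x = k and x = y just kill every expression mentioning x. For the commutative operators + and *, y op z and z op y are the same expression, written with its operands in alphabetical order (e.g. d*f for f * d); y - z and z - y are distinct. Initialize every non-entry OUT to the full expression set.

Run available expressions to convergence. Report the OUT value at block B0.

Fixpoint table:
  B0:  IN={}  OUT={e-e}
  B1:  IN={e-e}  OUT={a+f, e-e}
  B2:  IN={e-e}  OUT={f+f}
  B3:  IN={f+f}  OUT={f+f}

Merge at B0 (entry node, so the boundary value {} is joined with the incoming edge(s)): IN[B0] = {} ∩ OUT[B2] = {}
Applying B0's transfer function to that IN value gives OUT[B0] (row B0 above).

Answer: {e-e}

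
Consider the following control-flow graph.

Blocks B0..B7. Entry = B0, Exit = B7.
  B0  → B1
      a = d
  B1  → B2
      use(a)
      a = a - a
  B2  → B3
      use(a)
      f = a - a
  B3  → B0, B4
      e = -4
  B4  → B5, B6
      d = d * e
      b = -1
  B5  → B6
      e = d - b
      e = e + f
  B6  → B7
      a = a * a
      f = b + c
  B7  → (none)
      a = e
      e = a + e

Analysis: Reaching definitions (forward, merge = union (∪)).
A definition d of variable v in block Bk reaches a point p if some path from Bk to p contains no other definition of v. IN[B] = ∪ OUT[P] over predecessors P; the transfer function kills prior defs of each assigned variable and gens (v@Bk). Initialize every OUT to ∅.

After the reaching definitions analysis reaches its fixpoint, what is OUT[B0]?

Fixpoint table:
  B0: | IN={a@B1, e@B3, f@B2} | OUT={a@B0, e@B3, f@B2}
  B1: | IN={a@B0, e@B3, f@B2} | OUT={a@B1, e@B3, f@B2}
  B2: | IN={a@B1, e@B3, f@B2} | OUT={a@B1, e@B3, f@B2}
  B3: | IN={a@B1, e@B3, f@B2} | OUT={a@B1, e@B3, f@B2}
  B4: | IN={a@B1, e@B3, f@B2} | OUT={a@B1, b@B4, d@B4, e@B3, f@B2}
  B5: | IN={a@B1, b@B4, d@B4, e@B3, f@B2} | OUT={a@B1, b@B4, d@B4, e@B5, f@B2}
  B6: | IN={a@B1, b@B4, d@B4, e@B3, e@B5, f@B2} | OUT={a@B6, b@B4, d@B4, e@B3, e@B5, f@B6}
  B7: | IN={a@B6, b@B4, d@B4, e@B3, e@B5, f@B6} | OUT={a@B7, b@B4, d@B4, e@B7, f@B6}

Merge at B0 (entry node, so the boundary value {} is joined with the incoming edge(s)): IN[B0] = {} ⊔ OUT[B3] = {a@B1, e@B3, f@B2}
Applying B0's transfer function to that IN value gives OUT[B0] (row B0 above).

Answer: {a@B0, e@B3, f@B2}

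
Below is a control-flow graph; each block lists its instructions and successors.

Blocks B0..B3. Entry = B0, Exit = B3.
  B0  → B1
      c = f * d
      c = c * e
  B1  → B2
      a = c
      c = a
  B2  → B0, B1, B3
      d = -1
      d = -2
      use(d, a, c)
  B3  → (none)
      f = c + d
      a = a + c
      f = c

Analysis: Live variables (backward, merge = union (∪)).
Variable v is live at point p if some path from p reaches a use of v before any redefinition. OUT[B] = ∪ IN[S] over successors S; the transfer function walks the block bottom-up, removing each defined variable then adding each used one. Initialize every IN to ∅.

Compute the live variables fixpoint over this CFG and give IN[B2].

Answer: {a, c, e, f}

Derivation:
Converged values:
  B0:   IN={d, e, f}   OUT={c, e, f}
  B1:   IN={c, e, f}   OUT={a, c, e, f}
  B2:   IN={a, c, e, f}   OUT={a, c, d, e, f}
  B3:   IN={a, c, d}   OUT={}

Merge at B2: OUT[B2] = IN[B0] ⊔ IN[B1] ⊔ IN[B3] = {a, c, d, e, f}
Applying B2's transfer function to that OUT value gives IN[B2] (row B2 above).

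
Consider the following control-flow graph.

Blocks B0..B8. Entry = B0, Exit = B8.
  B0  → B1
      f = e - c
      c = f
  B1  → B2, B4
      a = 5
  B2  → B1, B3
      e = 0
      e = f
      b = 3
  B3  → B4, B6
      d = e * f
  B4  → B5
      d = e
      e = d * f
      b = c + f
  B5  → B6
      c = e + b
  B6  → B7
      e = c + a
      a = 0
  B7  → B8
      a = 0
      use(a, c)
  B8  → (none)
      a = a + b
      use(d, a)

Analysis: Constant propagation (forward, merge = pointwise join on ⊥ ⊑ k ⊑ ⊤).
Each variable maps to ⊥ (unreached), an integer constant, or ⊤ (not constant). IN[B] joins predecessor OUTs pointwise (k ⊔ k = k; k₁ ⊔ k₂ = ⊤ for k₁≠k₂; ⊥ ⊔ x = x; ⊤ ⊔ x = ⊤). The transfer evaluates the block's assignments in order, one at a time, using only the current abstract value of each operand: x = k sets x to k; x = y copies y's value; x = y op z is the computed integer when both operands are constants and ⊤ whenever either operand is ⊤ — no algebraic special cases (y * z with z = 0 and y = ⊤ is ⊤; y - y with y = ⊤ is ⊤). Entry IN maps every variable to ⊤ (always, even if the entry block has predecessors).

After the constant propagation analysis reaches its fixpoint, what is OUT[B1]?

Per-block solution:
  B0: | IN=(all ⊤) | OUT=(all ⊤)
  B1: | IN=(all ⊤) | OUT={a:5; rest ⊤}
  B2: | IN={a:5; rest ⊤} | OUT={a:5, b:3; rest ⊤}
  B3: | IN={a:5, b:3; rest ⊤} | OUT={a:5, b:3; rest ⊤}
  B4: | IN={a:5; rest ⊤} | OUT={a:5; rest ⊤}
  B5: | IN={a:5; rest ⊤} | OUT={a:5; rest ⊤}
  B6: | IN={a:5; rest ⊤} | OUT={a:0; rest ⊤}
  B7: | IN={a:0; rest ⊤} | OUT={a:0; rest ⊤}
  B8: | IN={a:0; rest ⊤} | OUT=(all ⊤)

Merge at B1: IN[B1] = OUT[B0] ⊔ OUT[B2] = {a: ⊤, b: ⊤, c: ⊤, d: ⊤, e: ⊤, f: ⊤}
Applying B1's transfer function to that IN value gives OUT[B1] (row B1 above).

Answer: {a: 5, b: ⊤, c: ⊤, d: ⊤, e: ⊤, f: ⊤}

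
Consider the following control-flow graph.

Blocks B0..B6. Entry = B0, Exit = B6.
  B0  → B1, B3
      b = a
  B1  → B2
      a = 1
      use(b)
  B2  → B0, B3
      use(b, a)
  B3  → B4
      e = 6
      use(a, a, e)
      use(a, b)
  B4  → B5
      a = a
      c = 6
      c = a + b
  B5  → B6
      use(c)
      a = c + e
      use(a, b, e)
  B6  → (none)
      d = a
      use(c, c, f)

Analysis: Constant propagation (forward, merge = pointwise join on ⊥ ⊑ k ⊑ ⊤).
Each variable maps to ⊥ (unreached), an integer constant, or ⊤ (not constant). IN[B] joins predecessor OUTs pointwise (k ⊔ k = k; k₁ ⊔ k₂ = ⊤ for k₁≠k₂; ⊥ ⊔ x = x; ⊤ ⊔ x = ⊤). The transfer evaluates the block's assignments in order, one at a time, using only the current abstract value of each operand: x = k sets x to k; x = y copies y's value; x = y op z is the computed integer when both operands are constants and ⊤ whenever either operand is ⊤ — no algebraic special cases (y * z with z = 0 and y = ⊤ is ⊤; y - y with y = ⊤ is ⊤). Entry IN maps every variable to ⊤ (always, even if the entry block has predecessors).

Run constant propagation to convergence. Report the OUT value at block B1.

Per-block solution:
  B0:   IN=(all ⊤)   OUT=(all ⊤)
  B1:   IN=(all ⊤)   OUT={a:1; rest ⊤}
  B2:   IN={a:1; rest ⊤}   OUT={a:1; rest ⊤}
  B3:   IN=(all ⊤)   OUT={e:6; rest ⊤}
  B4:   IN={e:6; rest ⊤}   OUT={e:6; rest ⊤}
  B5:   IN={e:6; rest ⊤}   OUT={e:6; rest ⊤}
  B6:   IN={e:6; rest ⊤}   OUT={e:6; rest ⊤}

Merge at B1: IN[B1] = OUT[B0] = {a: ⊤, b: ⊤, c: ⊤, d: ⊤, e: ⊤, f: ⊤}
Applying B1's transfer function to that IN value gives OUT[B1] (row B1 above).

Answer: {a: 1, b: ⊤, c: ⊤, d: ⊤, e: ⊤, f: ⊤}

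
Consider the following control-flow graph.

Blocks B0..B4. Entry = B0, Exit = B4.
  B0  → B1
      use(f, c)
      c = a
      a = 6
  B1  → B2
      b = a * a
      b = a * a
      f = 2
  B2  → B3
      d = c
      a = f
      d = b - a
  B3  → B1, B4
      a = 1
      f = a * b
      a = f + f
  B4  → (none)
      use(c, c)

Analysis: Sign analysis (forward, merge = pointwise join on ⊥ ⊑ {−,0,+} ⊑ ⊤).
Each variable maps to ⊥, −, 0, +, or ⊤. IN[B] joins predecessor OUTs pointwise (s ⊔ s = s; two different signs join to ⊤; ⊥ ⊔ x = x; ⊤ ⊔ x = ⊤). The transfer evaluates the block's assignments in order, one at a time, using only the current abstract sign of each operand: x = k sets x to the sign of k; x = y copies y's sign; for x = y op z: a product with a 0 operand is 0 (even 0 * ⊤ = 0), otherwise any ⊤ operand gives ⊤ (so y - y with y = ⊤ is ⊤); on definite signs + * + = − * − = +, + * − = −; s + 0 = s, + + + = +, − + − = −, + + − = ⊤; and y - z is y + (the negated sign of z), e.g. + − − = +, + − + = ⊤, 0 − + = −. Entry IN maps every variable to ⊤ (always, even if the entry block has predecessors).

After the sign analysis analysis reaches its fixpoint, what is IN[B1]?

Fixpoint table:
  B0:  IN=(all ⊤)  OUT={a:+; rest ⊤}
  B1:  IN={a:+; rest ⊤}  OUT={a:+, b:+, f:+; rest ⊤}
  B2:  IN={a:+, b:+, f:+; rest ⊤}  OUT={a:+, b:+, f:+; rest ⊤}
  B3:  IN={a:+, b:+, f:+; rest ⊤}  OUT={a:+, b:+, f:+; rest ⊤}
  B4:  IN={a:+, b:+, f:+; rest ⊤}  OUT={a:+, b:+, f:+; rest ⊤}

Merge at B1: IN[B1] = OUT[B0] ⊔ OUT[B3] = {a: +, b: ⊤, c: ⊤, d: ⊤, e: ⊤, f: ⊤}

Answer: {a: +, b: ⊤, c: ⊤, d: ⊤, e: ⊤, f: ⊤}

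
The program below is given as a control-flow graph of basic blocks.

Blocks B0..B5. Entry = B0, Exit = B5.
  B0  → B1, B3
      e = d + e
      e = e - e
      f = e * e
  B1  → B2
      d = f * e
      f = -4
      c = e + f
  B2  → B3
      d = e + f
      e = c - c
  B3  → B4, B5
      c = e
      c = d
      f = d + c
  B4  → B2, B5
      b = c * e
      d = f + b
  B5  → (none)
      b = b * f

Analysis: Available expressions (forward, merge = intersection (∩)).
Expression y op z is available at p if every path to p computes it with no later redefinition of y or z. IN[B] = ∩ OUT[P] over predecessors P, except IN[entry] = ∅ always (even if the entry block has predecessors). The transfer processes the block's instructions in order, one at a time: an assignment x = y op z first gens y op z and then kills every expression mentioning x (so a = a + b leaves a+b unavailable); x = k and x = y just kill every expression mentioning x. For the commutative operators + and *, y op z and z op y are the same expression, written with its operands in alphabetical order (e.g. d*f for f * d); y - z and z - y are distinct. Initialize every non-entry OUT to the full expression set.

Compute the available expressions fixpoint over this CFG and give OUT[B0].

Per-block solution:
  B0:  IN={}  OUT={e*e}
  B1:  IN={e*e}  OUT={e*e, e+f}
  B2:  IN={}  OUT={c-c}
  B3:  IN={}  OUT={c+d}
  B4:  IN={c+d}  OUT={b+f, c*e}
  B5:  IN={}  OUT={}

B0 is the boundary node: IN[B0] = {}
Applying B0's transfer function to that IN value gives OUT[B0] (row B0 above).

Answer: {e*e}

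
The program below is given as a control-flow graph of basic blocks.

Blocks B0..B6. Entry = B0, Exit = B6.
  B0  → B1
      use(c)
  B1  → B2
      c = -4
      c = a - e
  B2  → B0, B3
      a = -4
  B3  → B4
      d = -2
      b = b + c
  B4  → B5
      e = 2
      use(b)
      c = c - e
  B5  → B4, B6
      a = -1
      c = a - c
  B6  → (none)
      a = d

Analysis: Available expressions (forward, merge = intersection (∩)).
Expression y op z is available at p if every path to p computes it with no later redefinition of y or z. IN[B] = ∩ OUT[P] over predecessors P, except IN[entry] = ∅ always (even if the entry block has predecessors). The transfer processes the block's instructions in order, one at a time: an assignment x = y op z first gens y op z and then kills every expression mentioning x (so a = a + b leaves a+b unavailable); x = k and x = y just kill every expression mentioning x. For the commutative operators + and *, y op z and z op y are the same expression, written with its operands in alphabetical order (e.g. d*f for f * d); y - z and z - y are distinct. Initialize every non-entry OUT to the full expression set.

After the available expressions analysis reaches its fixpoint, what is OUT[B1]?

Answer: {a-e}

Working:
Converged values:
  B0:   IN={}   OUT={}
  B1:   IN={}   OUT={a-e}
  B2:   IN={a-e}   OUT={}
  B3:   IN={}   OUT={}
  B4:   IN={}   OUT={}
  B5:   IN={}   OUT={}
  B6:   IN={}   OUT={}

Merge at B1: IN[B1] = OUT[B0] = {}
Applying B1's transfer function to that IN value gives OUT[B1] (row B1 above).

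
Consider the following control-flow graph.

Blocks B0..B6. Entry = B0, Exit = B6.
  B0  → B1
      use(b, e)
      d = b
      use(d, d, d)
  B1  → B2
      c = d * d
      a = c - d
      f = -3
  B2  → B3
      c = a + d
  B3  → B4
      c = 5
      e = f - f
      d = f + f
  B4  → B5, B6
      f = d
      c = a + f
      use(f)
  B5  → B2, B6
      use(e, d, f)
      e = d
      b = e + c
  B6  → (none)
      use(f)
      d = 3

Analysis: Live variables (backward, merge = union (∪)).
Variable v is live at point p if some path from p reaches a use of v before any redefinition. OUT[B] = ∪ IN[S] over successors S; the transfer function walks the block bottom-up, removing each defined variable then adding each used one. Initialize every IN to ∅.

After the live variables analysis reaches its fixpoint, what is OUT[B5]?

Fixpoint table:
  B0:  IN={b, e}  OUT={d}
  B1:  IN={d}  OUT={a, d, f}
  B2:  IN={a, d, f}  OUT={a, f}
  B3:  IN={a, f}  OUT={a, d, e}
  B4:  IN={a, d, e}  OUT={a, c, d, e, f}
  B5:  IN={a, c, d, e, f}  OUT={a, d, f}
  B6:  IN={f}  OUT={}

Merge at B5: OUT[B5] = IN[B2] ⊔ IN[B6] = {a, d, f}

Answer: {a, d, f}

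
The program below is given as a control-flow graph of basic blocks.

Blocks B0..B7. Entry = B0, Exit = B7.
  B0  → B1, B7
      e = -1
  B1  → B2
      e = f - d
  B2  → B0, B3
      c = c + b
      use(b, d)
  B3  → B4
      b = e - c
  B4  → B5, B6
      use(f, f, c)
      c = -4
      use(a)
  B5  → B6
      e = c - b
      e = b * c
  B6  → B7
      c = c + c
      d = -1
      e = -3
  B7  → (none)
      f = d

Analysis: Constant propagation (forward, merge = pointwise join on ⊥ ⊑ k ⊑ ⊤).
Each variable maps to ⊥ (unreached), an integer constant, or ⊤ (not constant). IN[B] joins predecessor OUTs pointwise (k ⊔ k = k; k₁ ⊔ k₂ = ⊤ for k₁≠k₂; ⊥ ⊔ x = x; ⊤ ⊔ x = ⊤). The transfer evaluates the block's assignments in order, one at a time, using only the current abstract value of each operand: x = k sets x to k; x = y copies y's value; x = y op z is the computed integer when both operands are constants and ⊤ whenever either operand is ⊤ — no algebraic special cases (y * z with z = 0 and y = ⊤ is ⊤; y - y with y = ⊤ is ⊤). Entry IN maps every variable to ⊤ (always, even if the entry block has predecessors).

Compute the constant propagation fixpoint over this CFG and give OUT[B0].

Converged values:
  B0:  IN=(all ⊤)  OUT={e:-1; rest ⊤}
  B1:  IN={e:-1; rest ⊤}  OUT=(all ⊤)
  B2:  IN=(all ⊤)  OUT=(all ⊤)
  B3:  IN=(all ⊤)  OUT=(all ⊤)
  B4:  IN=(all ⊤)  OUT={c:-4; rest ⊤}
  B5:  IN={c:-4; rest ⊤}  OUT={c:-4; rest ⊤}
  B6:  IN={c:-4; rest ⊤}  OUT={c:-8, d:-1, e:-3; rest ⊤}
  B7:  IN=(all ⊤)  OUT=(all ⊤)

Merge at B0 (entry node, so the boundary value (all ⊤) is joined with the incoming edge(s)): IN[B0] = (all ⊤) ⊔ OUT[B2] = {a: ⊤, b: ⊤, c: ⊤, d: ⊤, e: ⊤, f: ⊤}
Applying B0's transfer function to that IN value gives OUT[B0] (row B0 above).

Answer: {a: ⊤, b: ⊤, c: ⊤, d: ⊤, e: -1, f: ⊤}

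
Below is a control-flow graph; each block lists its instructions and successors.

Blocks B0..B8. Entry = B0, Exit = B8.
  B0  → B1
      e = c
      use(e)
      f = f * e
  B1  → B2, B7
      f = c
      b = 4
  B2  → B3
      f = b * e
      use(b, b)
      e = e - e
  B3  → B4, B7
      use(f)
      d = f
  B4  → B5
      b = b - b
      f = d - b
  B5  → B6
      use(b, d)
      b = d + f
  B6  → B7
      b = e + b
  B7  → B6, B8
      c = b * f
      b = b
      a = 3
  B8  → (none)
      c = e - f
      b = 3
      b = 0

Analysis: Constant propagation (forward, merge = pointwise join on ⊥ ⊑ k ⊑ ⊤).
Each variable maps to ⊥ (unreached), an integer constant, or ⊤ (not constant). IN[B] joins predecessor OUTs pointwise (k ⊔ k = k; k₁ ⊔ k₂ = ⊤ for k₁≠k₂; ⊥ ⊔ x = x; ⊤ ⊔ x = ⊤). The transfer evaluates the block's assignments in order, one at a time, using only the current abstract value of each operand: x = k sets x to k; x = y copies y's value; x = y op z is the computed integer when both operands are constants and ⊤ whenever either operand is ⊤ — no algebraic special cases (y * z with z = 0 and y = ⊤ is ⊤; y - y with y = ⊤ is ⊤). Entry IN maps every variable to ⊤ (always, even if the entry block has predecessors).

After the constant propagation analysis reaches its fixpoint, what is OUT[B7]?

Per-block solution:
  B0: | IN=(all ⊤) | OUT=(all ⊤)
  B1: | IN=(all ⊤) | OUT={b:4; rest ⊤}
  B2: | IN={b:4; rest ⊤} | OUT={b:4; rest ⊤}
  B3: | IN={b:4; rest ⊤} | OUT={b:4; rest ⊤}
  B4: | IN={b:4; rest ⊤} | OUT={b:0; rest ⊤}
  B5: | IN={b:0; rest ⊤} | OUT=(all ⊤)
  B6: | IN=(all ⊤) | OUT=(all ⊤)
  B7: | IN=(all ⊤) | OUT={a:3; rest ⊤}
  B8: | IN={a:3; rest ⊤} | OUT={a:3, b:0; rest ⊤}

Merge at B7: IN[B7] = OUT[B1] ⊔ OUT[B3] ⊔ OUT[B6] = {a: ⊤, b: ⊤, c: ⊤, d: ⊤, e: ⊤, f: ⊤}
Applying B7's transfer function to that IN value gives OUT[B7] (row B7 above).

Answer: {a: 3, b: ⊤, c: ⊤, d: ⊤, e: ⊤, f: ⊤}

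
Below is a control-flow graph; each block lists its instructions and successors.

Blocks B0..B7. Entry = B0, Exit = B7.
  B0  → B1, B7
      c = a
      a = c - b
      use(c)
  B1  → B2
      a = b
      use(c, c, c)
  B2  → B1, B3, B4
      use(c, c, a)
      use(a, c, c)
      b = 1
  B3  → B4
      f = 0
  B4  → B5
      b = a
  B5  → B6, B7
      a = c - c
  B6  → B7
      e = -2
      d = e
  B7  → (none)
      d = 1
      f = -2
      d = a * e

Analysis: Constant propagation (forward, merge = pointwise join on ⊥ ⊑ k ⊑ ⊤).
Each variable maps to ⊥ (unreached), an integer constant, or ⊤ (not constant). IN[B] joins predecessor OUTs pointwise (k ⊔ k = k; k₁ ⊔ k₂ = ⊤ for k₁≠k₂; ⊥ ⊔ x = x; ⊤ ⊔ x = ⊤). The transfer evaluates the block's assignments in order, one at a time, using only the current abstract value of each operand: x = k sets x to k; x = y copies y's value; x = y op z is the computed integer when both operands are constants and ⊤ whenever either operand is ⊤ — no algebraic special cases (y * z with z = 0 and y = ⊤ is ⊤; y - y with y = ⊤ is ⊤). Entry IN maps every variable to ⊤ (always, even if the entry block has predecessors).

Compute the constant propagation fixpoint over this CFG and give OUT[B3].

Answer: {a: ⊤, b: 1, c: ⊤, d: ⊤, e: ⊤, f: 0}

Working:
Per-block solution:
  B0:  IN=(all ⊤)  OUT=(all ⊤)
  B1:  IN=(all ⊤)  OUT=(all ⊤)
  B2:  IN=(all ⊤)  OUT={b:1; rest ⊤}
  B3:  IN={b:1; rest ⊤}  OUT={b:1, f:0; rest ⊤}
  B4:  IN={b:1; rest ⊤}  OUT=(all ⊤)
  B5:  IN=(all ⊤)  OUT=(all ⊤)
  B6:  IN=(all ⊤)  OUT={d:-2, e:-2; rest ⊤}
  B7:  IN=(all ⊤)  OUT={f:-2; rest ⊤}

Merge at B3: IN[B3] = OUT[B2] = {a: ⊤, b: 1, c: ⊤, d: ⊤, e: ⊤, f: ⊤}
Applying B3's transfer function to that IN value gives OUT[B3] (row B3 above).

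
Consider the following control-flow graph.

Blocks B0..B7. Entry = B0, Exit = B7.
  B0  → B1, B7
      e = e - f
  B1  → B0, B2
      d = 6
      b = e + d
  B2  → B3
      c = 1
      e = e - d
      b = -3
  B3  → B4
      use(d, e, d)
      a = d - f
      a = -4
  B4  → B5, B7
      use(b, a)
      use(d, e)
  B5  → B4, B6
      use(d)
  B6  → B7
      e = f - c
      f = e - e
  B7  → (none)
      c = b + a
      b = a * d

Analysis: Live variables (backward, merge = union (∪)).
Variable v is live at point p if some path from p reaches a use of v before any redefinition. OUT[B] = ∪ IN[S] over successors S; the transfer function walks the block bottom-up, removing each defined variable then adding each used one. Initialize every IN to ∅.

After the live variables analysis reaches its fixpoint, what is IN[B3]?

Converged values:
  B0: | IN={a, b, d, e, f} | OUT={a, b, d, e, f}
  B1: | IN={a, e, f} | OUT={a, b, d, e, f}
  B2: | IN={d, e, f} | OUT={b, c, d, e, f}
  B3: | IN={b, c, d, e, f} | OUT={a, b, c, d, e, f}
  B4: | IN={a, b, c, d, e, f} | OUT={a, b, c, d, e, f}
  B5: | IN={a, b, c, d, e, f} | OUT={a, b, c, d, e, f}
  B6: | IN={a, b, c, d, f} | OUT={a, b, d}
  B7: | IN={a, b, d} | OUT={}

Merge at B3: OUT[B3] = IN[B4] = {a, b, c, d, e, f}
Applying B3's transfer function to that OUT value gives IN[B3] (row B3 above).

Answer: {b, c, d, e, f}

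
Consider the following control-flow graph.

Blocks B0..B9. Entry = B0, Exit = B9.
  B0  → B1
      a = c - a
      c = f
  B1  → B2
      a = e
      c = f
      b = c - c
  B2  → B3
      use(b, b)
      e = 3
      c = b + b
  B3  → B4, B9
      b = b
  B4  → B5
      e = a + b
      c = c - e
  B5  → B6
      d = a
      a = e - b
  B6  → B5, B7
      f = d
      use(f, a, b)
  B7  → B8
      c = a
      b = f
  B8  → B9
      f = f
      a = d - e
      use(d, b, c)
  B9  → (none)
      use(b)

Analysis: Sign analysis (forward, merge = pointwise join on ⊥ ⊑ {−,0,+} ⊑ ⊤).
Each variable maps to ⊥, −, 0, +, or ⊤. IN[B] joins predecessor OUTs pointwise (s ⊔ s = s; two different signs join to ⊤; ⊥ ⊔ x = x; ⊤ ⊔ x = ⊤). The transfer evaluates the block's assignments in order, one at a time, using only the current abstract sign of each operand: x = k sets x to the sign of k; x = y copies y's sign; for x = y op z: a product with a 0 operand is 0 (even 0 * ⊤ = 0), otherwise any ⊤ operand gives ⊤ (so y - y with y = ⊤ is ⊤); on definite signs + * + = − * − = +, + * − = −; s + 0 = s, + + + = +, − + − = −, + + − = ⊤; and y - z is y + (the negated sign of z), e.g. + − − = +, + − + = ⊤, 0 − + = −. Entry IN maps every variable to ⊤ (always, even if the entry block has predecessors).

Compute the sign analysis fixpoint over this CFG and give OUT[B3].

Fixpoint table:
  B0:  IN=(all ⊤)  OUT=(all ⊤)
  B1:  IN=(all ⊤)  OUT=(all ⊤)
  B2:  IN=(all ⊤)  OUT={e:+; rest ⊤}
  B3:  IN={e:+; rest ⊤}  OUT={e:+; rest ⊤}
  B4:  IN={e:+; rest ⊤}  OUT=(all ⊤)
  B5:  IN=(all ⊤)  OUT=(all ⊤)
  B6:  IN=(all ⊤)  OUT=(all ⊤)
  B7:  IN=(all ⊤)  OUT=(all ⊤)
  B8:  IN=(all ⊤)  OUT=(all ⊤)
  B9:  IN=(all ⊤)  OUT=(all ⊤)

Merge at B3: IN[B3] = OUT[B2] = {a: ⊤, b: ⊤, c: ⊤, d: ⊤, e: +, f: ⊤}
Applying B3's transfer function to that IN value gives OUT[B3] (row B3 above).

Answer: {a: ⊤, b: ⊤, c: ⊤, d: ⊤, e: +, f: ⊤}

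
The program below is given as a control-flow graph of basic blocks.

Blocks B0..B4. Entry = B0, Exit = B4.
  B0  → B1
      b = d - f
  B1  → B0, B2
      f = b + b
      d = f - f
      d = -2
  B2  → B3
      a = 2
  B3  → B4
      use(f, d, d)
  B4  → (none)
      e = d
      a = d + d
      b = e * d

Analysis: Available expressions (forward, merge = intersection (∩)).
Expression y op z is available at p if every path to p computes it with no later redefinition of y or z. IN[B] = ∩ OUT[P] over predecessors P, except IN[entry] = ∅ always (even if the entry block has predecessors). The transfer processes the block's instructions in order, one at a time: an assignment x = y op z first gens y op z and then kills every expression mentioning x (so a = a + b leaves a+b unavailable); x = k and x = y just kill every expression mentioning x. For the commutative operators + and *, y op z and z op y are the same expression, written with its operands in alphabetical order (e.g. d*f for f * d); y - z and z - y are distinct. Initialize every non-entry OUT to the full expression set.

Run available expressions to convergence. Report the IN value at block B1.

Answer: {d-f}

Derivation:
Fixpoint table:
  B0:  IN={}  OUT={d-f}
  B1:  IN={d-f}  OUT={b+b, f-f}
  B2:  IN={b+b, f-f}  OUT={b+b, f-f}
  B3:  IN={b+b, f-f}  OUT={b+b, f-f}
  B4:  IN={b+b, f-f}  OUT={d*e, d+d, f-f}

Merge at B1: IN[B1] = OUT[B0] = {d-f}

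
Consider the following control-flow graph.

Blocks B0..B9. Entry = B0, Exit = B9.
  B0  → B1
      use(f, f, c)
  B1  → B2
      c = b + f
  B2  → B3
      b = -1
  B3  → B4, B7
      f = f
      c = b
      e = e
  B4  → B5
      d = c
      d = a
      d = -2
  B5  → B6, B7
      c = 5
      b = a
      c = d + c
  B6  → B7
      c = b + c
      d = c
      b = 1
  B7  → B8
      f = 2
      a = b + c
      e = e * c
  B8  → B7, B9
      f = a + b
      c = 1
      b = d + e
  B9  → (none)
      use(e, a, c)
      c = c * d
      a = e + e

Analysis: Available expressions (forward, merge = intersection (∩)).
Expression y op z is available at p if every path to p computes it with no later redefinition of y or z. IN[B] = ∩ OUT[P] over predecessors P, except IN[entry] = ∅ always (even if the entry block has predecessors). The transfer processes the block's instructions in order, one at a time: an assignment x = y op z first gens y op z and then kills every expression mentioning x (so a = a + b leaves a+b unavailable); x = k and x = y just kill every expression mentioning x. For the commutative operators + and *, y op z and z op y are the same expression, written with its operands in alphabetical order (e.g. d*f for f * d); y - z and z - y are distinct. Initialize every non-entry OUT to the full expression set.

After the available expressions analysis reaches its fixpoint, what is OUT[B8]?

Fixpoint table:
  B0:  IN={}  OUT={}
  B1:  IN={}  OUT={b+f}
  B2:  IN={b+f}  OUT={}
  B3:  IN={}  OUT={}
  B4:  IN={}  OUT={}
  B5:  IN={}  OUT={}
  B6:  IN={}  OUT={}
  B7:  IN={}  OUT={b+c}
  B8:  IN={b+c}  OUT={d+e}
  B9:  IN={d+e}  OUT={d+e, e+e}

Merge at B8: IN[B8] = OUT[B7] = {b+c}
Applying B8's transfer function to that IN value gives OUT[B8] (row B8 above).

Answer: {d+e}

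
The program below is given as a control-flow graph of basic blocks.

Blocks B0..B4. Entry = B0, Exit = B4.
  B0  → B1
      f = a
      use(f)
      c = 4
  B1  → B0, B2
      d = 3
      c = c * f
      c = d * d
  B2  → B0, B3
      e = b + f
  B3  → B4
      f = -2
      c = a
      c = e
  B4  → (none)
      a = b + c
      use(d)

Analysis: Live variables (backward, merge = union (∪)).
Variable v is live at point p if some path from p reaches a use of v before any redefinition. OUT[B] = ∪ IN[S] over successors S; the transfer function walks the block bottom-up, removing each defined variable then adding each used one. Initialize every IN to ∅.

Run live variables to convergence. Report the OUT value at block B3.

Converged values:
  B0:  IN={a, b}  OUT={a, b, c, f}
  B1:  IN={a, b, c, f}  OUT={a, b, d, f}
  B2:  IN={a, b, d, f}  OUT={a, b, d, e}
  B3:  IN={a, b, d, e}  OUT={b, c, d}
  B4:  IN={b, c, d}  OUT={}

Merge at B3: OUT[B3] = IN[B4] = {b, c, d}

Answer: {b, c, d}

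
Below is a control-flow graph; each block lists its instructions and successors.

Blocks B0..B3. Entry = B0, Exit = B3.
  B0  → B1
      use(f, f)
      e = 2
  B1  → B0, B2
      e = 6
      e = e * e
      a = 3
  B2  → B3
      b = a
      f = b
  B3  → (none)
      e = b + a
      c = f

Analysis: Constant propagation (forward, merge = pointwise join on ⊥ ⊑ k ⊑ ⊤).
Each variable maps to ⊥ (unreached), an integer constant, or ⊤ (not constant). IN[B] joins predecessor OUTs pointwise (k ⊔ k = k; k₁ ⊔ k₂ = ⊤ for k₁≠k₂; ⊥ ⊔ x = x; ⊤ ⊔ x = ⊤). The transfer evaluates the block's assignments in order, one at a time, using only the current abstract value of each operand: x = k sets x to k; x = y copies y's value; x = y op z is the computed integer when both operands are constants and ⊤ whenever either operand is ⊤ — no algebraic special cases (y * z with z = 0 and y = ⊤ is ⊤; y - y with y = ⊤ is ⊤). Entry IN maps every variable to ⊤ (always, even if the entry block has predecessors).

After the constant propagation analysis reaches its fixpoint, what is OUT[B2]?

Fixpoint table:
  B0:  IN=(all ⊤)  OUT={e:2; rest ⊤}
  B1:  IN={e:2; rest ⊤}  OUT={a:3, e:36; rest ⊤}
  B2:  IN={a:3, e:36; rest ⊤}  OUT={a:3, b:3, e:36, f:3; rest ⊤}
  B3:  IN={a:3, b:3, e:36, f:3; rest ⊤}  OUT={a:3, b:3, c:3, e:6, f:3; rest ⊤}

Merge at B2: IN[B2] = OUT[B1] = {a: 3, b: ⊤, c: ⊤, d: ⊤, e: 36, f: ⊤}
Applying B2's transfer function to that IN value gives OUT[B2] (row B2 above).

Answer: {a: 3, b: 3, c: ⊤, d: ⊤, e: 36, f: 3}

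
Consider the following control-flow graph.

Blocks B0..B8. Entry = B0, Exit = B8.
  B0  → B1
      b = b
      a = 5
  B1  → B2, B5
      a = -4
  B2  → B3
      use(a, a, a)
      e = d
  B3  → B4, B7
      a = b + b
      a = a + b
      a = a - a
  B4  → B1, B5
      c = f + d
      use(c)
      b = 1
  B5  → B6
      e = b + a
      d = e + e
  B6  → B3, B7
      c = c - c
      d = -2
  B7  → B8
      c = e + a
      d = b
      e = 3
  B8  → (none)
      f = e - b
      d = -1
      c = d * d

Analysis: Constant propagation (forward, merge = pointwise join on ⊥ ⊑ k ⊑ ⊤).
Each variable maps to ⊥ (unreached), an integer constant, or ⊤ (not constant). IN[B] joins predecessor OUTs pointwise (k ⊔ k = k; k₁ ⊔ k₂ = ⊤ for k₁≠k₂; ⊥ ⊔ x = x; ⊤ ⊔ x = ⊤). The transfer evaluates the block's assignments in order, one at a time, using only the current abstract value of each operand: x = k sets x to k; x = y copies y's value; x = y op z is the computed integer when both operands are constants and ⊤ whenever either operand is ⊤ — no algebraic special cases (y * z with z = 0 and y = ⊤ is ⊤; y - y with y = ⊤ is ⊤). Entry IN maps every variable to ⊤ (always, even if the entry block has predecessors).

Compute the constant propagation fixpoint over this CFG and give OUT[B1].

Converged values:
  B0:  IN=(all ⊤)  OUT={a:5; rest ⊤}
  B1:  IN=(all ⊤)  OUT={a:-4; rest ⊤}
  B2:  IN={a:-4; rest ⊤}  OUT={a:-4; rest ⊤}
  B3:  IN=(all ⊤)  OUT=(all ⊤)
  B4:  IN=(all ⊤)  OUT={b:1; rest ⊤}
  B5:  IN=(all ⊤)  OUT=(all ⊤)
  B6:  IN=(all ⊤)  OUT={d:-2; rest ⊤}
  B7:  IN=(all ⊤)  OUT={e:3; rest ⊤}
  B8:  IN={e:3; rest ⊤}  OUT={c:1, d:-1, e:3; rest ⊤}

Merge at B1: IN[B1] = OUT[B0] ⊔ OUT[B4] = {a: ⊤, b: ⊤, c: ⊤, d: ⊤, e: ⊤, f: ⊤}
Applying B1's transfer function to that IN value gives OUT[B1] (row B1 above).

Answer: {a: -4, b: ⊤, c: ⊤, d: ⊤, e: ⊤, f: ⊤}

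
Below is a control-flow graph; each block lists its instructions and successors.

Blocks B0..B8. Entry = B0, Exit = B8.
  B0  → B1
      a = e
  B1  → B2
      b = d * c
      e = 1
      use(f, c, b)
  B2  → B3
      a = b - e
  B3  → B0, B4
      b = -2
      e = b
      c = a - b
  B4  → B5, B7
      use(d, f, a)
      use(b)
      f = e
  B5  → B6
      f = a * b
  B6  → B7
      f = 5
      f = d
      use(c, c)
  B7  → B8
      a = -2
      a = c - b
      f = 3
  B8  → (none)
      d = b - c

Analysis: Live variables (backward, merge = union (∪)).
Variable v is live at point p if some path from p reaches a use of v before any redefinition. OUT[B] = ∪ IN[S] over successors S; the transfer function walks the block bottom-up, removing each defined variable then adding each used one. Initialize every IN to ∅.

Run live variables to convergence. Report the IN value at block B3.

Converged values:
  B0:   IN={c, d, e, f}   OUT={c, d, f}
  B1:   IN={c, d, f}   OUT={b, d, e, f}
  B2:   IN={b, d, e, f}   OUT={a, d, f}
  B3:   IN={a, d, f}   OUT={a, b, c, d, e, f}
  B4:   IN={a, b, c, d, e, f}   OUT={a, b, c, d}
  B5:   IN={a, b, c, d}   OUT={b, c, d}
  B6:   IN={b, c, d}   OUT={b, c}
  B7:   IN={b, c}   OUT={b, c}
  B8:   IN={b, c}   OUT={}

Merge at B3: OUT[B3] = IN[B0] ⊔ IN[B4] = {a, b, c, d, e, f}
Applying B3's transfer function to that OUT value gives IN[B3] (row B3 above).

Answer: {a, d, f}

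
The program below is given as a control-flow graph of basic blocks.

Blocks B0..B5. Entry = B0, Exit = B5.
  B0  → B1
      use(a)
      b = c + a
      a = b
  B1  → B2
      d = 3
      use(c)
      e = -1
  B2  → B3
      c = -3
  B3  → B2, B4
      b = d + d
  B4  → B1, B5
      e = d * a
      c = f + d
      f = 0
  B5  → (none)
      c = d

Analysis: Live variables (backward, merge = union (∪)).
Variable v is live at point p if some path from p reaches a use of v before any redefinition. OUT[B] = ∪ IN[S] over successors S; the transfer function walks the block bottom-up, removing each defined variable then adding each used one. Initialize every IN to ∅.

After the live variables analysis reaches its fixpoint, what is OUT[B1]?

Answer: {a, d, f}

Trace:
Fixpoint table:
  B0: | IN={a, c, f} | OUT={a, c, f}
  B1: | IN={a, c, f} | OUT={a, d, f}
  B2: | IN={a, d, f} | OUT={a, d, f}
  B3: | IN={a, d, f} | OUT={a, d, f}
  B4: | IN={a, d, f} | OUT={a, c, d, f}
  B5: | IN={d} | OUT={}

Merge at B1: OUT[B1] = IN[B2] = {a, d, f}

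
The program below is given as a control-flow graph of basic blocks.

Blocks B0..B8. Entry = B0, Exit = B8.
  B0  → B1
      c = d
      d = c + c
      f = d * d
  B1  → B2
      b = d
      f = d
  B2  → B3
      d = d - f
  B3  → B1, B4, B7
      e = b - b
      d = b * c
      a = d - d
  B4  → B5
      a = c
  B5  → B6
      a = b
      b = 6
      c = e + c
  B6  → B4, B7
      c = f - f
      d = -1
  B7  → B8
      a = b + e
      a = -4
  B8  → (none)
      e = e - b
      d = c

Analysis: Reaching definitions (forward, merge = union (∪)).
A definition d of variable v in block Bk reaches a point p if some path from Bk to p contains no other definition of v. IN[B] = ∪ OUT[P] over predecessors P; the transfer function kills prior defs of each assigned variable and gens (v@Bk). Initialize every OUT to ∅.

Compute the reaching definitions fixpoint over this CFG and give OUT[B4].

Converged values:
  B0: | IN={} | OUT={c@B0, d@B0, f@B0}
  B1: | IN={a@B3, b@B1, c@B0, d@B0, d@B3, e@B3, f@B0, f@B1} | OUT={a@B3, b@B1, c@B0, d@B0, d@B3, e@B3, f@B1}
  B2: | IN={a@B3, b@B1, c@B0, d@B0, d@B3, e@B3, f@B1} | OUT={a@B3, b@B1, c@B0, d@B2, e@B3, f@B1}
  B3: | IN={a@B3, b@B1, c@B0, d@B2, e@B3, f@B1} | OUT={a@B3, b@B1, c@B0, d@B3, e@B3, f@B1}
  B4: | IN={a@B3, a@B5, b@B1, b@B5, c@B0, c@B6, d@B3, d@B6, e@B3, f@B1} | OUT={a@B4, b@B1, b@B5, c@B0, c@B6, d@B3, d@B6, e@B3, f@B1}
  B5: | IN={a@B4, b@B1, b@B5, c@B0, c@B6, d@B3, d@B6, e@B3, f@B1} | OUT={a@B5, b@B5, c@B5, d@B3, d@B6, e@B3, f@B1}
  B6: | IN={a@B5, b@B5, c@B5, d@B3, d@B6, e@B3, f@B1} | OUT={a@B5, b@B5, c@B6, d@B6, e@B3, f@B1}
  B7: | IN={a@B3, a@B5, b@B1, b@B5, c@B0, c@B6, d@B3, d@B6, e@B3, f@B1} | OUT={a@B7, b@B1, b@B5, c@B0, c@B6, d@B3, d@B6, e@B3, f@B1}
  B8: | IN={a@B7, b@B1, b@B5, c@B0, c@B6, d@B3, d@B6, e@B3, f@B1} | OUT={a@B7, b@B1, b@B5, c@B0, c@B6, d@B8, e@B8, f@B1}

Merge at B4: IN[B4] = OUT[B3] ⊔ OUT[B6] = {a@B3, a@B5, b@B1, b@B5, c@B0, c@B6, d@B3, d@B6, e@B3, f@B1}
Applying B4's transfer function to that IN value gives OUT[B4] (row B4 above).

Answer: {a@B4, b@B1, b@B5, c@B0, c@B6, d@B3, d@B6, e@B3, f@B1}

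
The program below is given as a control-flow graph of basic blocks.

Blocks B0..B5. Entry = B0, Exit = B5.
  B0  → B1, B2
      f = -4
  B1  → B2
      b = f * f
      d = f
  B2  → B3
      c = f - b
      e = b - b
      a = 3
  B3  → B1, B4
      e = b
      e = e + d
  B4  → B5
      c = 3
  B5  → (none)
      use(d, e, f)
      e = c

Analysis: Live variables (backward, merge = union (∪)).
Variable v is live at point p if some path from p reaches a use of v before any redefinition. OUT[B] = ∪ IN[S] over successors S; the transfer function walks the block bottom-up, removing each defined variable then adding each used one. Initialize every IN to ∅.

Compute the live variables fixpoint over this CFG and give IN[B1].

Answer: {f}

Derivation:
Fixpoint table:
  B0:  IN={b, d}  OUT={b, d, f}
  B1:  IN={f}  OUT={b, d, f}
  B2:  IN={b, d, f}  OUT={b, d, f}
  B3:  IN={b, d, f}  OUT={d, e, f}
  B4:  IN={d, e, f}  OUT={c, d, e, f}
  B5:  IN={c, d, e, f}  OUT={}

Merge at B1: OUT[B1] = IN[B2] = {b, d, f}
Applying B1's transfer function to that OUT value gives IN[B1] (row B1 above).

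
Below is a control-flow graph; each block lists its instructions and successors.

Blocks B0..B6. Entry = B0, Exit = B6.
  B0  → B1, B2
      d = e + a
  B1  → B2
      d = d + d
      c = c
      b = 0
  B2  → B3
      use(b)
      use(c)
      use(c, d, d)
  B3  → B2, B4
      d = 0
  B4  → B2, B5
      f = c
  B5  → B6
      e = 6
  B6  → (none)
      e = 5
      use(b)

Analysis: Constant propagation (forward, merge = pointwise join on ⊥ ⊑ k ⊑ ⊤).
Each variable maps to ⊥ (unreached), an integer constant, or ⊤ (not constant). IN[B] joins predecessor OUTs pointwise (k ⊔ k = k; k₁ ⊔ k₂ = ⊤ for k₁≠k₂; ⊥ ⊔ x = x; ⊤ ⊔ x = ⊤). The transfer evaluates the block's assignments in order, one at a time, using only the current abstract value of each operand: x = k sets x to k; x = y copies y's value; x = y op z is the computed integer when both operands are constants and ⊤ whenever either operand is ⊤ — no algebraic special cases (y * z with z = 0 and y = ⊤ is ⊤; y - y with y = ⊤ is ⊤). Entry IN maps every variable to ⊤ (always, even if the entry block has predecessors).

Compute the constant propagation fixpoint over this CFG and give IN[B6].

Answer: {a: ⊤, b: ⊤, c: ⊤, d: 0, e: 6, f: ⊤}

Working:
Converged values:
  B0:  IN=(all ⊤)  OUT=(all ⊤)
  B1:  IN=(all ⊤)  OUT={b:0; rest ⊤}
  B2:  IN=(all ⊤)  OUT=(all ⊤)
  B3:  IN=(all ⊤)  OUT={d:0; rest ⊤}
  B4:  IN={d:0; rest ⊤}  OUT={d:0; rest ⊤}
  B5:  IN={d:0; rest ⊤}  OUT={d:0, e:6; rest ⊤}
  B6:  IN={d:0, e:6; rest ⊤}  OUT={d:0, e:5; rest ⊤}

Merge at B6: IN[B6] = OUT[B5] = {a: ⊤, b: ⊤, c: ⊤, d: 0, e: 6, f: ⊤}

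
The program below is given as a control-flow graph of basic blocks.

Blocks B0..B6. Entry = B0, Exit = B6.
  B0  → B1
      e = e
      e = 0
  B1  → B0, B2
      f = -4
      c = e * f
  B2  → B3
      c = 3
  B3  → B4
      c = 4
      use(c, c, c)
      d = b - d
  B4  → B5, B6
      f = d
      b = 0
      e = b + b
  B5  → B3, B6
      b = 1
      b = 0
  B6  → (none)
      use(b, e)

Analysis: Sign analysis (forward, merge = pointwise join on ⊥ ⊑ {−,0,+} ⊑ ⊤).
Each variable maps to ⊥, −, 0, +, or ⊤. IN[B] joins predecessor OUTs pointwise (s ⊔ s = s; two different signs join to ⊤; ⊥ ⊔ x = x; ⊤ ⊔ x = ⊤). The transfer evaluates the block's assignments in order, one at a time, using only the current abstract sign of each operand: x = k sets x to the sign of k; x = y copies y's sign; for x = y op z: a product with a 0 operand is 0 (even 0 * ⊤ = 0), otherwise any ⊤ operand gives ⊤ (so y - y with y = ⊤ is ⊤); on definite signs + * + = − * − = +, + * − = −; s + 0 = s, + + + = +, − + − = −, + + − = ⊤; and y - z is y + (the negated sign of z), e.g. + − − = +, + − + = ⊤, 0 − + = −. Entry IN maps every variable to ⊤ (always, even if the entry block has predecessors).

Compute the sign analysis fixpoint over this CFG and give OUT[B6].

Per-block solution:
  B0:  IN=(all ⊤)  OUT={e:0; rest ⊤}
  B1:  IN={e:0; rest ⊤}  OUT={c:0, e:0, f:-; rest ⊤}
  B2:  IN={c:0, e:0, f:-; rest ⊤}  OUT={c:+, e:0, f:-; rest ⊤}
  B3:  IN={c:+, e:0; rest ⊤}  OUT={c:+, e:0; rest ⊤}
  B4:  IN={c:+, e:0; rest ⊤}  OUT={b:0, c:+, e:0; rest ⊤}
  B5:  IN={b:0, c:+, e:0; rest ⊤}  OUT={b:0, c:+, e:0; rest ⊤}
  B6:  IN={b:0, c:+, e:0; rest ⊤}  OUT={b:0, c:+, e:0; rest ⊤}

Merge at B6: IN[B6] = OUT[B4] ⊔ OUT[B5] = {a: ⊤, b: 0, c: +, d: ⊤, e: 0, f: ⊤}
Applying B6's transfer function to that IN value gives OUT[B6] (row B6 above).

Answer: {a: ⊤, b: 0, c: +, d: ⊤, e: 0, f: ⊤}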